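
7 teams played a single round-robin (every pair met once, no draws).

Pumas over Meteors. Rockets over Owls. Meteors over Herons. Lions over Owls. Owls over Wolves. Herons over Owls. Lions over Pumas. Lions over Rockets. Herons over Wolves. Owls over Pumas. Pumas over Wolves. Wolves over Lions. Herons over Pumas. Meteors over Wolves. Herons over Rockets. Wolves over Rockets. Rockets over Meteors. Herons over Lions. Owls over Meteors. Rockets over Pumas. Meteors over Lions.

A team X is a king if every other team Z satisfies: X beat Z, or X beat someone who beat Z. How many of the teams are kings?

4

Pumas cannot reach Owls in two steps.
Owls reaches everyone (king).
Rockets reaches everyone (king).
Wolves cannot reach Herons in two steps.
Lions cannot reach Herons in two steps.
Herons reaches everyone (king).
Meteors reaches everyone (king).
Kings: Owls, Rockets, Herons, Meteors — 4.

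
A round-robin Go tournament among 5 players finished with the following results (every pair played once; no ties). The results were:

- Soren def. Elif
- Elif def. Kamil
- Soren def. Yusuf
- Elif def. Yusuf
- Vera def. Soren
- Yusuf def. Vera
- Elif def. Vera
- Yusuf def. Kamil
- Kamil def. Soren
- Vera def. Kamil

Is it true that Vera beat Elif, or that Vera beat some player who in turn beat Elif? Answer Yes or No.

Yes

Vera did not beat Elif directly.
Vera beat Soren, Kamil. Of those, Soren beat Elif.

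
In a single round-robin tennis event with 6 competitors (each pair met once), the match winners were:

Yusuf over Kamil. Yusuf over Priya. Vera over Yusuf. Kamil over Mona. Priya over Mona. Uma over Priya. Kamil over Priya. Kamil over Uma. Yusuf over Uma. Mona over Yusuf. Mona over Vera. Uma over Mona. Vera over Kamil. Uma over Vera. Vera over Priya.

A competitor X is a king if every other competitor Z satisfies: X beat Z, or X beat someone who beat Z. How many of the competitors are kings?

Mona reaches everyone (king).
Kamil reaches everyone (king).
Vera reaches everyone (king).
Priya cannot reach Kamil, Uma in two steps.
Yusuf reaches everyone (king).
Uma reaches everyone (king).
Kings: Mona, Kamil, Vera, Yusuf, Uma — 5.

5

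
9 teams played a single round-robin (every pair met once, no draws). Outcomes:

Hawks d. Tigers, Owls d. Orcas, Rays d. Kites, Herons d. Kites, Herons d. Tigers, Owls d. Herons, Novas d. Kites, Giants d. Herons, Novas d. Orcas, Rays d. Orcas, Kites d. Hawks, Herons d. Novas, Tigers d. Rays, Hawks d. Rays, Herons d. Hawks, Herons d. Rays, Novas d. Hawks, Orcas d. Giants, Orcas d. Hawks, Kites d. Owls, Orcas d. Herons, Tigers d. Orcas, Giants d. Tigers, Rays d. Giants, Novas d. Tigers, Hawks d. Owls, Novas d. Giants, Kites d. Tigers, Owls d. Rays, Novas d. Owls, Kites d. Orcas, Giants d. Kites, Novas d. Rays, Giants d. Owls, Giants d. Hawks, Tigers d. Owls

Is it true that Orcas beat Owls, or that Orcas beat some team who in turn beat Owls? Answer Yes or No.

Yes

Orcas did not beat Owls directly.
Orcas beat Herons, Hawks, Giants. Of those, Hawks beat Owls.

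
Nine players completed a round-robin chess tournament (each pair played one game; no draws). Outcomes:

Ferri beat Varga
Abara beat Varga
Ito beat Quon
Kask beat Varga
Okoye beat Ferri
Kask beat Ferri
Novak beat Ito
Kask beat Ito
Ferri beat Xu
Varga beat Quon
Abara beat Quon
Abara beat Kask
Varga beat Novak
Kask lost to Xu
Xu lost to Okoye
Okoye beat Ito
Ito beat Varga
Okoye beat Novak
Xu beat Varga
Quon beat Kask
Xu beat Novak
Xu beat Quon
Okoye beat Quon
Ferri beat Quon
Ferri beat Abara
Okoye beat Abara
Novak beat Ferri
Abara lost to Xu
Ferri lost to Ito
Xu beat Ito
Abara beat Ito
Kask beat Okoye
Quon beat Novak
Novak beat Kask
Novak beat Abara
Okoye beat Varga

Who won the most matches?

Win totals: Okoye 7, Abara 4, Varga 2, Ferri 4, Ito 3, Xu 6, Novak 4, Quon 2, Kask 4.
Okoye leads with 7 wins (next highest: 6).

Okoye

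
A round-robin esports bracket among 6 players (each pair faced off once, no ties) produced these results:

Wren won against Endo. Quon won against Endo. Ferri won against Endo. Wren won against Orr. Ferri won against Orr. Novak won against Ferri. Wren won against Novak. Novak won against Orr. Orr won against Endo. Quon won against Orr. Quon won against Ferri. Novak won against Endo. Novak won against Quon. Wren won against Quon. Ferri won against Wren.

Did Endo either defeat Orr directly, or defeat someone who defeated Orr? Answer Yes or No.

Endo did not beat Orr directly.
Endo beat no one, so there is no intermediate player.

No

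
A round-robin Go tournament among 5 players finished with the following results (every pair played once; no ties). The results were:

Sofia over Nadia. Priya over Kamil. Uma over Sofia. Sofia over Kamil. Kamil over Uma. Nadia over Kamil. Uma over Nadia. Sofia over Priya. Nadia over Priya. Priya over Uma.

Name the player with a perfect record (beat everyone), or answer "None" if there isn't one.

None

Highest win total is Sofia with 3 (out of 4 possible).
Sofia lost to Uma, so no player went undefeated.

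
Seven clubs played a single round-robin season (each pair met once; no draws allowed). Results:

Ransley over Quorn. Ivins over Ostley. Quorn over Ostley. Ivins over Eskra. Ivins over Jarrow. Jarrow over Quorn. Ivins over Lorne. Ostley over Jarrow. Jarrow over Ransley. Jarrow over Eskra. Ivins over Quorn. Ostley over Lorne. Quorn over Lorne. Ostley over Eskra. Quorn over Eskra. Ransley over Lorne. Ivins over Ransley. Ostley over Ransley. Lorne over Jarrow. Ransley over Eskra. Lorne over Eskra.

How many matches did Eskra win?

Eskra's results: beat no one; lost to Jarrow, Quorn, Ivins, Ostley, Lorne, Ransley.
That is 0 wins.

0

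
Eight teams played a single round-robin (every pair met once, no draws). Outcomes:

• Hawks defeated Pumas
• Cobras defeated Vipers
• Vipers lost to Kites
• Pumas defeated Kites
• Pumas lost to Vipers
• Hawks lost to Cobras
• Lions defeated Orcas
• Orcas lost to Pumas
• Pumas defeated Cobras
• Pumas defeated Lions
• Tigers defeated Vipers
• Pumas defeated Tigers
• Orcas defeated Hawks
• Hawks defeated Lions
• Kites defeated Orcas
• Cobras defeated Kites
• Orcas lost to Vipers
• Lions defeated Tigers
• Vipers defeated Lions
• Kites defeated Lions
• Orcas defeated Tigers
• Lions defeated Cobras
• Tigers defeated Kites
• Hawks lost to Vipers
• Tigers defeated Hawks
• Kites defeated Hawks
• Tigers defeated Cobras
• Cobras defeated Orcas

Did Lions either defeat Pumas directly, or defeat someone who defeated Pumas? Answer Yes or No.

No

Lions did not beat Pumas directly.
Lions beat Orcas, Tigers, Cobras, but each of them lost to Pumas. No two-step path.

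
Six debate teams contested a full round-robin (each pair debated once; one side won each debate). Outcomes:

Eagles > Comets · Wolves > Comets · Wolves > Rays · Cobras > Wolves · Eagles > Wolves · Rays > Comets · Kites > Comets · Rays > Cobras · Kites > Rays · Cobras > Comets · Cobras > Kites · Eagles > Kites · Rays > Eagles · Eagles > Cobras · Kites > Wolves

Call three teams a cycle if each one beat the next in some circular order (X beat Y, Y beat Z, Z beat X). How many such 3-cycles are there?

Of the C(6,3) = 20 triples, the cyclic ones are: {Kites, Eagles, Rays}; {Kites, Cobras, Rays}; {Eagles, Wolves, Rays}; {Wolves, Cobras, Rays}.
That is 4.

4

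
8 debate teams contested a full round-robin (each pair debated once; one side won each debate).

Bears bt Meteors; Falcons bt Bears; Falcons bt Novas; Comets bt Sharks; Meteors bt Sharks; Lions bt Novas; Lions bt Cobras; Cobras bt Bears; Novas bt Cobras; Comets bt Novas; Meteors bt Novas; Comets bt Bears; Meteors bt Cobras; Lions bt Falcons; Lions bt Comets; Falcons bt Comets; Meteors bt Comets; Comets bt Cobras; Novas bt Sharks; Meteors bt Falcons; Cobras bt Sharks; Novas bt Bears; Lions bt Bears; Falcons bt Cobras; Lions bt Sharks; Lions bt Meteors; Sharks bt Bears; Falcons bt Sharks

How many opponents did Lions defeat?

7

Lions' results: beat Cobras, Sharks, Falcons, Meteors, Novas, Comets, Bears; lost to no one.
That is 7 wins.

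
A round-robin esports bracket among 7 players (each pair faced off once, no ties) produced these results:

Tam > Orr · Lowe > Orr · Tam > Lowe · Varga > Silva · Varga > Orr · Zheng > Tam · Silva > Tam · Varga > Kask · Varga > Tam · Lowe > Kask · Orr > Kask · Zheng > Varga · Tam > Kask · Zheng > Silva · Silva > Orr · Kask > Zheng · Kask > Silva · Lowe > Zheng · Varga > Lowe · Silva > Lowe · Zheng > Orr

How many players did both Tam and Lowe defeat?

Tam beat: Kask, Orr, Lowe.
Lowe beat: Kask, Orr, Zheng.
Both beat: Kask, Orr — 2.

2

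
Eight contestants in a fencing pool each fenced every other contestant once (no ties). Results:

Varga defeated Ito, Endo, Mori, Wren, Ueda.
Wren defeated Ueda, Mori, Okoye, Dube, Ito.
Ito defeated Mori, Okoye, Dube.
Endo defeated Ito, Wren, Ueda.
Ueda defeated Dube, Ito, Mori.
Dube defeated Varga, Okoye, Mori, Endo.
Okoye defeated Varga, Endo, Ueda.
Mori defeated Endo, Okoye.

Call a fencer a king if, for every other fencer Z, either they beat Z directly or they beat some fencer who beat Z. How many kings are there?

4

Wren reaches everyone (king).
Okoye reaches everyone (king).
Dube reaches everyone (king).
Ito cannot reach Wren in two steps.
Ueda cannot reach Wren in two steps.
Endo cannot reach Varga in two steps.
Mori cannot reach Dube in two steps.
Varga reaches everyone (king).
Kings: Wren, Okoye, Dube, Varga — 4.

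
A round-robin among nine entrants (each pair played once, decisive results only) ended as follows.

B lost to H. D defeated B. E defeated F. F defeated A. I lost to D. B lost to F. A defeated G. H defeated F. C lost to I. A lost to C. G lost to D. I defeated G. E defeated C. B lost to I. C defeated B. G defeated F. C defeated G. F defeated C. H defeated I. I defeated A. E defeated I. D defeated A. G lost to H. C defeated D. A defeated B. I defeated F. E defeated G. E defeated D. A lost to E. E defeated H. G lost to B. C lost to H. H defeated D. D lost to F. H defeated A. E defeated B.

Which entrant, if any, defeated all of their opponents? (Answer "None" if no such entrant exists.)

E

E has 8 wins out of 8 opponents — a perfect record.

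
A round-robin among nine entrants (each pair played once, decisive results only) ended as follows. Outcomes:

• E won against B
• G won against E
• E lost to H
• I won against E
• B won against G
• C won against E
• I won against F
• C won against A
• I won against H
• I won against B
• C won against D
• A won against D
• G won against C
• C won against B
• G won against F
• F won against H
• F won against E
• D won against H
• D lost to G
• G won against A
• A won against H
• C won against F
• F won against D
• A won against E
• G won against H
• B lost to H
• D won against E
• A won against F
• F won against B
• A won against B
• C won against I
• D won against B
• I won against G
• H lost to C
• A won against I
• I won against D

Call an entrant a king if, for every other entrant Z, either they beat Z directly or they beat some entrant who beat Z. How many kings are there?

A cannot reach C in two steps.
B cannot reach I in two steps.
C reaches everyone (king).
D cannot reach A, C, F, I in two steps.
E cannot reach A, C, D, F, H, I in two steps.
F cannot reach A, C, I in two steps.
G reaches everyone (king).
H cannot reach A, C, D, F, I in two steps.
I reaches everyone (king).
Kings: C, G, I — 3.

3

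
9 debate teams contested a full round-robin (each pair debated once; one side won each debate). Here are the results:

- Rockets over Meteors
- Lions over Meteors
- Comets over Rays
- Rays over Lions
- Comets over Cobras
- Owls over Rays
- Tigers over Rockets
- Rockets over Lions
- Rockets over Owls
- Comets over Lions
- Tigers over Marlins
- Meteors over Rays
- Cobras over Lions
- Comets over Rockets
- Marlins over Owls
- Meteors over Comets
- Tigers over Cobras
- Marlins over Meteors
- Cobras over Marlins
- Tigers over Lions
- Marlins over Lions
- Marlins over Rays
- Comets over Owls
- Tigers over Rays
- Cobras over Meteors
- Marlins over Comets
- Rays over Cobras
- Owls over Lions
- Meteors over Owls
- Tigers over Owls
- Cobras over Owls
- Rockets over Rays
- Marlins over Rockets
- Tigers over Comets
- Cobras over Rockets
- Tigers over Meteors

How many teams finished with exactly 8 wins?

Win totals: Meteors 3, Lions 1, Tigers 8, Owls 2, Rays 2, Comets 5, Rockets 4, Cobras 5, Marlins 6.
Exactly 8: Tigers — 1 team.

1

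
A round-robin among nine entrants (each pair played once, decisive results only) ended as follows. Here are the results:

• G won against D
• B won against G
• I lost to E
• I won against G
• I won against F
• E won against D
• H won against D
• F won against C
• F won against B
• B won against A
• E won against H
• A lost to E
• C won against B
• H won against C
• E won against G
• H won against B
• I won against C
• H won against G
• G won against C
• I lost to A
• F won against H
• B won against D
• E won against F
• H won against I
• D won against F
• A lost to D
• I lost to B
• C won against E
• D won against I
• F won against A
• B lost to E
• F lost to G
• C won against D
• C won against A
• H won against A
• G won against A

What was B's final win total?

4

B's results: beat A, D, G, I; lost to C, E, F, H.
That is 4 wins.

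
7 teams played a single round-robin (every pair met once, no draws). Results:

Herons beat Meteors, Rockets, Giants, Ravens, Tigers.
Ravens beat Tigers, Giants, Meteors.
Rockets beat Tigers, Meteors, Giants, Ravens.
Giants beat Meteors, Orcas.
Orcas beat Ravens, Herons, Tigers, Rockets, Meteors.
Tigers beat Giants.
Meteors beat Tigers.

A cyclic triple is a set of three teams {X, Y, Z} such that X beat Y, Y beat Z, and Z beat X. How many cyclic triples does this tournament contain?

Win totals: Rockets 4, Giants 2, Meteors 1, Herons 5, Tigers 1, Orcas 5, Ravens 3.
A team with w wins dominates both others in C(w,2) triples; summing gives 6 + 1 + 0 + 10 + 0 + 10 + 3 = 30 transitive triples.
Total triples C(7,3) = 35, so cyclic triples = 35 − 30 = 5.

5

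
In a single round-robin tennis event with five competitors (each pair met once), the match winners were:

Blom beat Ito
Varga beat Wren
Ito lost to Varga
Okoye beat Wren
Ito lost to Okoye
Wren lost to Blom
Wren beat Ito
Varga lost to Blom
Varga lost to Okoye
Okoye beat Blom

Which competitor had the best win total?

Okoye

Win totals: Varga 2, Ito 0, Okoye 4, Wren 1, Blom 3.
Okoye leads with 4 wins (next highest: 3).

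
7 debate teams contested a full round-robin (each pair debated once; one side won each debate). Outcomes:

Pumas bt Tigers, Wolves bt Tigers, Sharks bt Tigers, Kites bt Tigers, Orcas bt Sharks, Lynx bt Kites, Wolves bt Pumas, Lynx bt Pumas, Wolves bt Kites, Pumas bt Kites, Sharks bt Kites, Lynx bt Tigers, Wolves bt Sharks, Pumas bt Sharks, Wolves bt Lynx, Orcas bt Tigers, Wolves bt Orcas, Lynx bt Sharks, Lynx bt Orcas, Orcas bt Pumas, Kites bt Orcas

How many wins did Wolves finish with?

Wolves' results: beat Lynx, Kites, Pumas, Sharks, Orcas, Tigers; lost to no one.
That is 6 wins.

6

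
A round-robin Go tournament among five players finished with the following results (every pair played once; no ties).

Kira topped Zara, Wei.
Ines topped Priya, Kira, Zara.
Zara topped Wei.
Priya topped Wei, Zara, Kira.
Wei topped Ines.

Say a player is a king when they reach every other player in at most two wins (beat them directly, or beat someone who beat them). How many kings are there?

3

Kira cannot reach Priya in two steps.
Wei reaches everyone (king).
Priya reaches everyone (king).
Zara cannot reach Kira, Priya in two steps.
Ines reaches everyone (king).
Kings: Wei, Priya, Ines — 3.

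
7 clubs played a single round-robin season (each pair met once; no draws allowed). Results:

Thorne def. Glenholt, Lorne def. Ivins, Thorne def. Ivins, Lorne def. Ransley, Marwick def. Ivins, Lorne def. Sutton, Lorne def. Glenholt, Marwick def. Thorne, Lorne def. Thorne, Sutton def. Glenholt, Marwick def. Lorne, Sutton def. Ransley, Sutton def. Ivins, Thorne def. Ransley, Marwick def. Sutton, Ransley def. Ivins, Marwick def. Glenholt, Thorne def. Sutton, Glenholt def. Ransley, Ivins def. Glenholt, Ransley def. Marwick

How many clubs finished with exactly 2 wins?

Win totals: Ransley 2, Thorne 4, Sutton 3, Ivins 1, Glenholt 1, Lorne 5, Marwick 5.
Exactly 2: Ransley — 1 club.

1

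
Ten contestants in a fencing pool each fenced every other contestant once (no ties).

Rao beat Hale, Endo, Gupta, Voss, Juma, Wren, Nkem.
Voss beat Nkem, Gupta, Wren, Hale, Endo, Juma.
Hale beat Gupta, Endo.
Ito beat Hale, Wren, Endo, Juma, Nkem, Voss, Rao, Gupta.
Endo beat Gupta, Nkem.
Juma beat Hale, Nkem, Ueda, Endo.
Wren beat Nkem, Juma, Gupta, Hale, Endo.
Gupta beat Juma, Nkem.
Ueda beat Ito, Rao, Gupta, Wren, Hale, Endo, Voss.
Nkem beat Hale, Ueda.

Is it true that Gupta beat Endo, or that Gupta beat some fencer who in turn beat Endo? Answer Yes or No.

Gupta did not beat Endo directly.
Gupta beat Juma, Nkem. Of those, Juma beat Endo.

Yes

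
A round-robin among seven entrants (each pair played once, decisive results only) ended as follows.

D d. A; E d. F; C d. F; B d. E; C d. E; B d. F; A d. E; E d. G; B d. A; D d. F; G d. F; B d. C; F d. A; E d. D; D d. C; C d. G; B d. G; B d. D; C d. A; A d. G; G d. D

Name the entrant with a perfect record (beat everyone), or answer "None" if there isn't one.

B

B has 6 wins out of 6 opponents — a perfect record.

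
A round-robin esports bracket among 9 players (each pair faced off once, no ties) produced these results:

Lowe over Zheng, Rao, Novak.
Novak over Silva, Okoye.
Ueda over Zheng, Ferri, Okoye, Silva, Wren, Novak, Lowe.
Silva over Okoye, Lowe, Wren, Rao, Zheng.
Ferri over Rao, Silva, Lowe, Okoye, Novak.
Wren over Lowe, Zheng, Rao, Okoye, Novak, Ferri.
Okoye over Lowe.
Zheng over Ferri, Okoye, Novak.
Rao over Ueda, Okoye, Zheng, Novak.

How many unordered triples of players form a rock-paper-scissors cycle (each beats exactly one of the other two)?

Win totals: Okoye 1, Lowe 3, Novak 2, Ferri 5, Zheng 3, Ueda 7, Rao 4, Wren 6, Silva 5.
A player with w wins dominates both others in C(w,2) triples; summing gives 0 + 3 + 1 + 10 + 3 + 21 + 6 + 15 + 10 = 69 transitive triples.
Total triples C(9,3) = 84, so cyclic triples = 84 − 69 = 15.

15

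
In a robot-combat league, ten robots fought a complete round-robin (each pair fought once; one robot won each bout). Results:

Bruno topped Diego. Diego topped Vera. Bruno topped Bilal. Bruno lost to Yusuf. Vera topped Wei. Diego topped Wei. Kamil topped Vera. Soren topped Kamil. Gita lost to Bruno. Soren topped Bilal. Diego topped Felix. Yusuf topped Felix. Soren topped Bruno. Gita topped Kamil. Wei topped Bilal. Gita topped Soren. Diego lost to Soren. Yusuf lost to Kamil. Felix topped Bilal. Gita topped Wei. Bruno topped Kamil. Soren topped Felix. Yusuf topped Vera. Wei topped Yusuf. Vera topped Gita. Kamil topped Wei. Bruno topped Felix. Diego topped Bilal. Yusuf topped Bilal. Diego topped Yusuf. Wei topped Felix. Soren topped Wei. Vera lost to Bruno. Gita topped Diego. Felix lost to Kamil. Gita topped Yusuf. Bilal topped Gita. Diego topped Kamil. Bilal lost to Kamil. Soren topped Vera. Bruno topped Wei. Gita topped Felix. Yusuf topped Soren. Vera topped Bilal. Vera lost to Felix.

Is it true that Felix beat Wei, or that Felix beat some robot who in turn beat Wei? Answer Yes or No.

Felix did not beat Wei directly.
Felix beat Bilal, Vera. Of those, Vera beat Wei.

Yes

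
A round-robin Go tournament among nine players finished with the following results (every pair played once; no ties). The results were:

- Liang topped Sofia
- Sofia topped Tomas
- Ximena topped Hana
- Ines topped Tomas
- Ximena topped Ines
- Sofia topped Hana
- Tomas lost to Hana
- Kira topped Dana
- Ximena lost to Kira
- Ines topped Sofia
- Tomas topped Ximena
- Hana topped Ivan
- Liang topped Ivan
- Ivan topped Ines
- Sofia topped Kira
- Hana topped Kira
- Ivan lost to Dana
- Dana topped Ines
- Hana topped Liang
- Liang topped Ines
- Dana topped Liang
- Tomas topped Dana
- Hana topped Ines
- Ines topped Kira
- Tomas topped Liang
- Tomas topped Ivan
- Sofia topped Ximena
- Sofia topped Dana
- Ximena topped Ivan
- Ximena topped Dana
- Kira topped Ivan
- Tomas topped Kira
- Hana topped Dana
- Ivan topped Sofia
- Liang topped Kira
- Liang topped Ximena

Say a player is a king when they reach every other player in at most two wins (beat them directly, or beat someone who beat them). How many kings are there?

6

Ximena reaches everyone (king).
Kira cannot reach Tomas in two steps.
Tomas reaches everyone (king).
Ines reaches everyone (king).
Ivan cannot reach Liang in two steps.
Hana reaches everyone (king).
Dana cannot reach Hana in two steps.
Liang reaches everyone (king).
Sofia reaches everyone (king).
Kings: Ximena, Tomas, Ines, Hana, Liang, Sofia — 6.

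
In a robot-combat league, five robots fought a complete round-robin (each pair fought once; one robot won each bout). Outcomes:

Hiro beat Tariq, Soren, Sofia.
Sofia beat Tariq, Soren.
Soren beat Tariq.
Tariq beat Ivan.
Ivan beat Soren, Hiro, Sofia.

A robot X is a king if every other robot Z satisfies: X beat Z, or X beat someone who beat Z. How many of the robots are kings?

3

Tariq reaches everyone (king).
Ivan reaches everyone (king).
Hiro reaches everyone (king).
Soren cannot reach Hiro, Sofia in two steps.
Sofia cannot reach Hiro in two steps.
Kings: Tariq, Ivan, Hiro — 3.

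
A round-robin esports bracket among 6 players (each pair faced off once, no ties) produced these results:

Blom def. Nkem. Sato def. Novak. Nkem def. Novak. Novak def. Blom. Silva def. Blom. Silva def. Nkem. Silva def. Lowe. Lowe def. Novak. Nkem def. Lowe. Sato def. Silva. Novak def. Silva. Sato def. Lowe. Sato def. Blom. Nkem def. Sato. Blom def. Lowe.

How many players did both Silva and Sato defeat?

Silva beat: Nkem, Lowe, Blom.
Sato beat: Lowe, Novak, Silva, Blom.
Both beat: Lowe, Blom — 2.

2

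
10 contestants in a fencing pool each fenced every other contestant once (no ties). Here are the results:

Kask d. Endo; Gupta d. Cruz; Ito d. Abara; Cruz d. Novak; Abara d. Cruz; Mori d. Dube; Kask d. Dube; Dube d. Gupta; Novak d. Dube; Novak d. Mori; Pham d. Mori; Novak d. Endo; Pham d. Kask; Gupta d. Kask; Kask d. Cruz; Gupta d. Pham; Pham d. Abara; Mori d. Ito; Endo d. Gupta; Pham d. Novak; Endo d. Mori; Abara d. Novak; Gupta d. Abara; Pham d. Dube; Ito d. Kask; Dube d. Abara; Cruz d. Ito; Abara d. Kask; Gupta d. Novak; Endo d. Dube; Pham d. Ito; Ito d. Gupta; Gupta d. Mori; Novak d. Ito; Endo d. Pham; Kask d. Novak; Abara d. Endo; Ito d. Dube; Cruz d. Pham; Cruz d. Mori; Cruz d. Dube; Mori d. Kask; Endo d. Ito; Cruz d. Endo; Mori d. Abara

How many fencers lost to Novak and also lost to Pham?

Novak beat: Dube, Mori, Ito, Endo.
Pham beat: Kask, Dube, Mori, Ito, Abara, Novak.
Both beat: Dube, Mori, Ito — 3.

3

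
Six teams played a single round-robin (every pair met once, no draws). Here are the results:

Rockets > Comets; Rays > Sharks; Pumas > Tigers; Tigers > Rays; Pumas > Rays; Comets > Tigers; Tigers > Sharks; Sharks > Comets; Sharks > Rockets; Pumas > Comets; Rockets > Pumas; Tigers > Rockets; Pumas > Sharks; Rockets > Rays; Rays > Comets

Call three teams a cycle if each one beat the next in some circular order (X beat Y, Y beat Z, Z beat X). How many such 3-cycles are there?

6

Of the C(6,3) = 20 triples, the cyclic ones are: {Rays, Tigers, Comets}; {Rays, Sharks, Rockets}; {Tigers, Sharks, Comets}; {Tigers, Rockets, Pumas}; {Tigers, Rockets, Comets}; {Sharks, Rockets, Pumas}.
That is 6.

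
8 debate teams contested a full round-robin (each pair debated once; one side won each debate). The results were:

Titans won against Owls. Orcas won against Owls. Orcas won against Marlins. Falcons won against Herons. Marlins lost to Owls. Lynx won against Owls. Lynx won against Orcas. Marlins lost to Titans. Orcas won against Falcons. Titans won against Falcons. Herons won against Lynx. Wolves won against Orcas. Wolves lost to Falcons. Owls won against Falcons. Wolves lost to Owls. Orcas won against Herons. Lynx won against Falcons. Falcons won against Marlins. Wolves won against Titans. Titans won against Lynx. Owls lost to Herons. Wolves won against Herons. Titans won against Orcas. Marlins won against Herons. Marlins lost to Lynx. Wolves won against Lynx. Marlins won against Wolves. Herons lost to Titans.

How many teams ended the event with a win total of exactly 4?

Win totals: Wolves 4, Titans 6, Marlins 2, Orcas 4, Owls 3, Herons 2, Falcons 3, Lynx 4.
Exactly 4: Wolves, Orcas, Lynx — 3 teams.

3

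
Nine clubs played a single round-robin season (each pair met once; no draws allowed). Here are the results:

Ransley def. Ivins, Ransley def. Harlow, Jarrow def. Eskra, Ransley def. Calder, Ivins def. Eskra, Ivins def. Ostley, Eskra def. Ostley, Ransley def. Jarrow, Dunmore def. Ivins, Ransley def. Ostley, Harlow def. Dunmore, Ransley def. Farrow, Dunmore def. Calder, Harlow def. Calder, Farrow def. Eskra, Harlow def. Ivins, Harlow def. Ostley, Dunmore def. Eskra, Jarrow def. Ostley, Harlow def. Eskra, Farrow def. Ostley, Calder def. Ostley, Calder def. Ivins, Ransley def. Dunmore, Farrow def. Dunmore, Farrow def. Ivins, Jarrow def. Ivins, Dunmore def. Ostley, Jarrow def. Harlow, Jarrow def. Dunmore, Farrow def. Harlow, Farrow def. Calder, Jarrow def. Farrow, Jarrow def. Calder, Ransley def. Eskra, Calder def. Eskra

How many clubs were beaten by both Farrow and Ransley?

6

Farrow beat: Ivins, Eskra, Harlow, Calder, Dunmore, Ostley.
Ransley beat: Ivins, Farrow, Eskra, Harlow, Calder, Dunmore, Ostley, Jarrow.
Both beat: Ivins, Eskra, Harlow, Calder, Dunmore, Ostley — 6.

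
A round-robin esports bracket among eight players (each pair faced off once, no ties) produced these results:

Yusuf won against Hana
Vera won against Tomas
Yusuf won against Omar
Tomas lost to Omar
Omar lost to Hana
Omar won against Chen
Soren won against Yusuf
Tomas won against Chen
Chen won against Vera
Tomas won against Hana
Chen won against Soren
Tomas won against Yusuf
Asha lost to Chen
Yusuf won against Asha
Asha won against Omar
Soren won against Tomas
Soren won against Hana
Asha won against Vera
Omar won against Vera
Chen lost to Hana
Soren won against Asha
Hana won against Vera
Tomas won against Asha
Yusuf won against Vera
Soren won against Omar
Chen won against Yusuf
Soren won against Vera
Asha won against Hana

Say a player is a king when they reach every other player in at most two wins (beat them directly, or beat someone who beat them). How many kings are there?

Tomas reaches everyone (king).
Asha cannot reach Soren, Yusuf in two steps.
Soren reaches everyone (king).
Hana reaches everyone (king).
Yusuf cannot reach Soren in two steps.
Vera cannot reach Soren, Omar in two steps.
Omar reaches everyone (king).
Chen reaches everyone (king).
Kings: Tomas, Soren, Hana, Omar, Chen — 5.

5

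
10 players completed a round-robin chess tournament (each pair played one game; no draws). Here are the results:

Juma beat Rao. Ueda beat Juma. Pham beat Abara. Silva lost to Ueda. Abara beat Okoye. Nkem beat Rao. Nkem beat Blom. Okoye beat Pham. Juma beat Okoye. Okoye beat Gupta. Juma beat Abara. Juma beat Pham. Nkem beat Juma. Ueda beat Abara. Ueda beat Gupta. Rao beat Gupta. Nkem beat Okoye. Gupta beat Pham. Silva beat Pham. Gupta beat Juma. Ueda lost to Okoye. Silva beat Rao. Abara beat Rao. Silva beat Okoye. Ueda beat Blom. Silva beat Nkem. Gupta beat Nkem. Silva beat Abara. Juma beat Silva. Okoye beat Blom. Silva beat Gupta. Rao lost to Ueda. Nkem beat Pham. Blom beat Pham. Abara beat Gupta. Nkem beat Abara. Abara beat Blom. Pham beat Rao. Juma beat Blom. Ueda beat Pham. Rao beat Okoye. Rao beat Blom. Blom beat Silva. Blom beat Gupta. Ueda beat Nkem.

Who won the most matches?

Win totals: Gupta 3, Rao 3, Pham 2, Silva 6, Juma 6, Ueda 8, Blom 3, Nkem 6, Abara 4, Okoye 4.
Ueda leads with 8 wins (next highest: 6).

Ueda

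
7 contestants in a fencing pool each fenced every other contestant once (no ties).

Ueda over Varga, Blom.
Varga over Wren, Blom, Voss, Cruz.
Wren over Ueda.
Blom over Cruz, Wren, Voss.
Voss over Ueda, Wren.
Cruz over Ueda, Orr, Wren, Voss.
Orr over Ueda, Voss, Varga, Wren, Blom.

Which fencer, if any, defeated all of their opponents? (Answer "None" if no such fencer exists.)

None

Highest win total is Orr with 5 (out of 6 possible).
Orr lost to Cruz, so no fencer went undefeated.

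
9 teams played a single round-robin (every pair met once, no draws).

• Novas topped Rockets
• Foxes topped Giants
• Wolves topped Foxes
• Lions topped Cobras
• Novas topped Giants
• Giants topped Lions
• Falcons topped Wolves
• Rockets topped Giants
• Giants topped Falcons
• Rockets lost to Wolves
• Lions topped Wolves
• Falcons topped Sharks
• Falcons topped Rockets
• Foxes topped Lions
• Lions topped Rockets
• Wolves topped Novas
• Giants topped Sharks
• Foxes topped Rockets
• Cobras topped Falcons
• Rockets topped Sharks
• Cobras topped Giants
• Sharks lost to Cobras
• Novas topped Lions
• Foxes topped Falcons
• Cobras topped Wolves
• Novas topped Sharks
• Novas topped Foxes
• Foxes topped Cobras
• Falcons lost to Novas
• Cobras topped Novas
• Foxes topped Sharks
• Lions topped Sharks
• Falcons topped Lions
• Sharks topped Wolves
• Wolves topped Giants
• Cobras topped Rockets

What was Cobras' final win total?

Cobras' results: beat Rockets, Wolves, Falcons, Giants, Novas, Sharks; lost to Foxes, Lions.
That is 6 wins.

6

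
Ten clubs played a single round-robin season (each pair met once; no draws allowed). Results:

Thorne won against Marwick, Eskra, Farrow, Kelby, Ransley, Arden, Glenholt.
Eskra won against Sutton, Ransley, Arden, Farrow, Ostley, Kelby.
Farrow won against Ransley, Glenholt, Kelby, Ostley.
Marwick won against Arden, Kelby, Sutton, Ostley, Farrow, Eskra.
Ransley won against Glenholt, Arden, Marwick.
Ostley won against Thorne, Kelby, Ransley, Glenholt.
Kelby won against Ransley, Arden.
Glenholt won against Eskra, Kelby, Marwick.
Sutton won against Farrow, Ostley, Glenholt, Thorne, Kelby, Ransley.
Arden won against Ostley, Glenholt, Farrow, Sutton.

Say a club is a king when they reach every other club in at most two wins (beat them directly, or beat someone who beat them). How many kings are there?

Sutton reaches everyone (king).
Arden reaches everyone (king).
Ransley cannot reach Thorne in two steps.
Ostley cannot reach Sutton in two steps.
Kelby cannot reach Eskra, Thorne in two steps.
Eskra reaches everyone (king).
Farrow cannot reach Sutton in two steps.
Glenholt cannot reach Thorne in two steps.
Thorne reaches everyone (king).
Marwick reaches everyone (king).
Kings: Sutton, Arden, Eskra, Thorne, Marwick — 5.

5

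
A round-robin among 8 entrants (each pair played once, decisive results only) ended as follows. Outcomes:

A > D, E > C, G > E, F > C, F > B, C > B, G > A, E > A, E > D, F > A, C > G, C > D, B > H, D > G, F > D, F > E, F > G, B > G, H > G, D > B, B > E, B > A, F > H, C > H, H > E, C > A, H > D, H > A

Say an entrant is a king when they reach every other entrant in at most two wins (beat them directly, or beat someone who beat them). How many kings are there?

A cannot reach C, E, F, H in two steps.
B cannot reach F in two steps.
C cannot reach F in two steps.
D cannot reach C, F in two steps.
E cannot reach F in two steps.
F reaches everyone (king).
G cannot reach B, F, H in two steps.
H cannot reach F in two steps.
Kings: F — 1.

1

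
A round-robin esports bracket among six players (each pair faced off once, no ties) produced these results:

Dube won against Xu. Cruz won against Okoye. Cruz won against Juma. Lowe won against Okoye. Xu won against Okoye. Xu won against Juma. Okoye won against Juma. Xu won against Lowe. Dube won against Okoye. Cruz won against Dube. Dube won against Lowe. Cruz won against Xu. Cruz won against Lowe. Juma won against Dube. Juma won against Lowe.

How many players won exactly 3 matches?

2

Win totals: Cruz 5, Okoye 1, Lowe 1, Xu 3, Dube 3, Juma 2.
Exactly 3: Xu, Dube — 2 players.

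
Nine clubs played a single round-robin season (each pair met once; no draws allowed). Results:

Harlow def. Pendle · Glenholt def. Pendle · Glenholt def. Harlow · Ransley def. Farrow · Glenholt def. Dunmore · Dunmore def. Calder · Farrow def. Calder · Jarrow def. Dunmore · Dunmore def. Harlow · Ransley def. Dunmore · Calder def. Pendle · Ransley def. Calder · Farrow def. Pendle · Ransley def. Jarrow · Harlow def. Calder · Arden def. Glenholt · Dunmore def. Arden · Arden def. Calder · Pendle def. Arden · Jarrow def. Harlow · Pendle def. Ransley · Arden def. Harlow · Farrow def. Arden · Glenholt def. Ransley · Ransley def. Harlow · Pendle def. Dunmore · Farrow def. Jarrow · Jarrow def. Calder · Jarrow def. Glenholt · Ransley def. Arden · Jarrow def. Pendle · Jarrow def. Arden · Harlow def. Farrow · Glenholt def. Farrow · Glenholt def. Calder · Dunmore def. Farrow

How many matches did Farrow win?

4

Farrow's results: beat Calder, Jarrow, Arden, Pendle; lost to Ransley, Dunmore, Glenholt, Harlow.
That is 4 wins.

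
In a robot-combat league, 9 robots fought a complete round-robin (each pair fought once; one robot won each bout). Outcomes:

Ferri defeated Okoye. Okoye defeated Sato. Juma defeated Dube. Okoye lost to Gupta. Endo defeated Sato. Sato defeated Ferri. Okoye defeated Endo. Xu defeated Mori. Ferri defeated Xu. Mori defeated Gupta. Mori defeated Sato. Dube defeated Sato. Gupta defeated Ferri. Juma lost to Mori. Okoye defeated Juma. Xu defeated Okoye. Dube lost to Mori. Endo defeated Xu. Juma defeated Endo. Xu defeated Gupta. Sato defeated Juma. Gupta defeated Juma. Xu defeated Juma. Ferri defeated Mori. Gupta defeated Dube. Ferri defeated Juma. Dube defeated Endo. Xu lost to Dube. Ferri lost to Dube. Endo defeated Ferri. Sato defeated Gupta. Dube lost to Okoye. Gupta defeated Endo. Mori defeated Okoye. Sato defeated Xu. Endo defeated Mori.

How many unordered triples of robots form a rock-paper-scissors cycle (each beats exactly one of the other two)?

Win totals: Dube 4, Mori 5, Okoye 4, Sato 4, Gupta 5, Xu 4, Juma 2, Endo 4, Ferri 4.
A robot with w wins dominates both others in C(w,2) triples; summing gives 6 + 10 + 6 + 6 + 10 + 6 + 1 + 6 + 6 = 57 transitive triples.
Total triples C(9,3) = 84, so cyclic triples = 84 − 57 = 27.

27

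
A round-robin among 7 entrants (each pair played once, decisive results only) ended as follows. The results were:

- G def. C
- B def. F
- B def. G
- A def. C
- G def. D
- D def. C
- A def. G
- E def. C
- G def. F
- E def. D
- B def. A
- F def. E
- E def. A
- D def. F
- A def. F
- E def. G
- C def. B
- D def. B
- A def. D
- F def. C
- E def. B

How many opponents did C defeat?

C's results: beat B; lost to A, D, E, F, G.
That is 1 win.

1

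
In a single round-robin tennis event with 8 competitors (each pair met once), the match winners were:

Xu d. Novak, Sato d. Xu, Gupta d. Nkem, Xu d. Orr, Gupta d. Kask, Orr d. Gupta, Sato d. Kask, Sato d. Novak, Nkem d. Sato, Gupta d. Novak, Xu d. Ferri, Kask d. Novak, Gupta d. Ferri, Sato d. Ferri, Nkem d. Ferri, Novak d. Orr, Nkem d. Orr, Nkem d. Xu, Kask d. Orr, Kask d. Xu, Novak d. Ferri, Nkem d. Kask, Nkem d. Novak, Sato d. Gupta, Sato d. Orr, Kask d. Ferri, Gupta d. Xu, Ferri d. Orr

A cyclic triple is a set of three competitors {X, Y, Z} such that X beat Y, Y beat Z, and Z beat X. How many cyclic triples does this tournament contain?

6

Win totals: Kask 4, Nkem 6, Xu 3, Gupta 5, Sato 6, Novak 2, Orr 1, Ferri 1.
A competitor with w wins dominates both others in C(w,2) triples; summing gives 6 + 15 + 3 + 10 + 15 + 1 + 0 + 0 = 50 transitive triples.
Total triples C(8,3) = 56, so cyclic triples = 56 − 50 = 6.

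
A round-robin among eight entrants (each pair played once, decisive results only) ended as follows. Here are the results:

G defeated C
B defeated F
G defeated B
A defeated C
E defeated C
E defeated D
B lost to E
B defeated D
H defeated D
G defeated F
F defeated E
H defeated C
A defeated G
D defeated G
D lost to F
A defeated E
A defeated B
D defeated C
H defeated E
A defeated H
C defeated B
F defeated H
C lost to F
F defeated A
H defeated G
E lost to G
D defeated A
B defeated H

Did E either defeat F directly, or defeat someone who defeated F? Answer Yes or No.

E did not beat F directly.
E beat B, C, D. Of those, B beat F.

Yes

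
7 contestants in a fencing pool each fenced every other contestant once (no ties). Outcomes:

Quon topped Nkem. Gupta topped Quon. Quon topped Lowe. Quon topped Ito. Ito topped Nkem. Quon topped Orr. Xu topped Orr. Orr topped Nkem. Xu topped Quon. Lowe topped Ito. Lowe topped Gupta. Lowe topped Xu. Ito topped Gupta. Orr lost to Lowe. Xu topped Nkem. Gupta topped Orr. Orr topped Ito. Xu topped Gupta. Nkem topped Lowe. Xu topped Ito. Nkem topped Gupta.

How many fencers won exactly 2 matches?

4

Win totals: Xu 5, Orr 2, Nkem 2, Quon 4, Lowe 4, Gupta 2, Ito 2.
Exactly 2: Orr, Nkem, Gupta, Ito — 4 fencers.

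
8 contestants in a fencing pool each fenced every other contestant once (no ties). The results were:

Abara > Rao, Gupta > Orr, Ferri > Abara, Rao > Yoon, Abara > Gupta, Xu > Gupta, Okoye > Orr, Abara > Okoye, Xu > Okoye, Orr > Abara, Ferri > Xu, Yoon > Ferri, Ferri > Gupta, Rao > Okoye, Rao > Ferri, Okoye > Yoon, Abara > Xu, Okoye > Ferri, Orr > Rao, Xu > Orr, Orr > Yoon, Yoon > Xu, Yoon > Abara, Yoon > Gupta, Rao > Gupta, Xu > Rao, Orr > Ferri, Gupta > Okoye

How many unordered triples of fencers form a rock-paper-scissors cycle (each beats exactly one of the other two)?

19

Win totals: Abara 4, Okoye 3, Ferri 3, Xu 4, Gupta 2, Orr 4, Yoon 4, Rao 4.
A fencer with w wins dominates both others in C(w,2) triples; summing gives 6 + 3 + 3 + 6 + 1 + 6 + 6 + 6 = 37 transitive triples.
Total triples C(8,3) = 56, so cyclic triples = 56 − 37 = 19.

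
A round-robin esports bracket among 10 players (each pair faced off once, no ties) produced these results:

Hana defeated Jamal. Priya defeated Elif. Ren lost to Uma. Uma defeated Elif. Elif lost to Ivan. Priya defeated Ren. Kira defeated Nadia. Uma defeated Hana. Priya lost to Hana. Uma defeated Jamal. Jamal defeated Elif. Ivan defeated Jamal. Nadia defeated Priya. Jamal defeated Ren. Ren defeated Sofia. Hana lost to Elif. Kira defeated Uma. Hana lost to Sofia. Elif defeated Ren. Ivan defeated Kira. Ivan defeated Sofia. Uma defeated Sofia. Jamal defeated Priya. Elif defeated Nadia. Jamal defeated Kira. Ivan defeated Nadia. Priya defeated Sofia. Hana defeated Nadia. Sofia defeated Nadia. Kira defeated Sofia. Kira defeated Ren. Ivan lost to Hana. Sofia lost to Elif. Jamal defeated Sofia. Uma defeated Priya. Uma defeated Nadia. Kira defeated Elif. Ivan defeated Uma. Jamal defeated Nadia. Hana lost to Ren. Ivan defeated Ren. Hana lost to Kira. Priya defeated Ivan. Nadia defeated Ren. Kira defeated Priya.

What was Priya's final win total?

4

Priya's results: beat Ren, Sofia, Ivan, Elif; lost to Hana, Nadia, Kira, Uma, Jamal.
That is 4 wins.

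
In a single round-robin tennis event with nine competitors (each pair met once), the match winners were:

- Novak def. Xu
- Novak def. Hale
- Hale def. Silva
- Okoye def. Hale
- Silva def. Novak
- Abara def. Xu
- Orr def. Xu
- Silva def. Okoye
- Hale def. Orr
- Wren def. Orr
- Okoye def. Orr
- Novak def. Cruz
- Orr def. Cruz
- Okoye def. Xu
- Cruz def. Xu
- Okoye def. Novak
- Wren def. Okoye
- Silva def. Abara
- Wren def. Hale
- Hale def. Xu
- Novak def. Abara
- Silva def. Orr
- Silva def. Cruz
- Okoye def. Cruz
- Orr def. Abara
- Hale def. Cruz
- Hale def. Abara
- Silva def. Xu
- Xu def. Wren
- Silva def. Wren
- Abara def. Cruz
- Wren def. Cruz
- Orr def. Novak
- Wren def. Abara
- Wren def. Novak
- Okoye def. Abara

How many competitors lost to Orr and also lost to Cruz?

1

Orr beat: Xu, Novak, Abara, Cruz.
Cruz beat: Xu.
Both beat: Xu — 1.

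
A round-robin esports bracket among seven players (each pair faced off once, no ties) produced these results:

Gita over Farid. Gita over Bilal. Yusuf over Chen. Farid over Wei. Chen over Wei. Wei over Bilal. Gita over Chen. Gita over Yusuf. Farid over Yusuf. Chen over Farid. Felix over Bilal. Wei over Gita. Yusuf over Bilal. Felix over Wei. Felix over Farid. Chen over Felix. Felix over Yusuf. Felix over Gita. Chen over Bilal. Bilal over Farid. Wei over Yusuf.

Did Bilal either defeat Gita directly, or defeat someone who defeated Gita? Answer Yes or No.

No

Bilal did not beat Gita directly.
Bilal beat Farid, but each of them lost to Gita. No two-step path.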